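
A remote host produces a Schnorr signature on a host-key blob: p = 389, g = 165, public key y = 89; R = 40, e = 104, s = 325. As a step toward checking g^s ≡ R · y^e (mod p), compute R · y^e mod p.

89^2 = 7921 ≡ 141
89^4 ≡ 141^2 = 19881 ≡ 42
89^8 ≡ 42^2 = 1764 ≡ 208
89^16 ≡ 208^2 = 43264 ≡ 85
89^32 ≡ 85^2 = 7225 ≡ 223
89^64 ≡ 223^2 = 49729 ≡ 326
104 = 64 + 32 + 8, so 89^104 ≡ 326·223·208 ≡ 365 (mod 389)
R · y^e ≡ 40·365 = 14600 ≡ 207 (mod 389)

207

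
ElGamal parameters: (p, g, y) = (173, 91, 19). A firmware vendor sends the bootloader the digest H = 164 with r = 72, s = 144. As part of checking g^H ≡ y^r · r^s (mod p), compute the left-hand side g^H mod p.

91^2 = 8281 ≡ 150
91^4 ≡ 150^2 = 22500 ≡ 10
91^8 ≡ 10^2 = 100
91^16 ≡ 100^2 = 10000 ≡ 139
91^32 ≡ 139^2 = 19321 ≡ 118
91^64 ≡ 118^2 = 13924 ≡ 84
91^128 ≡ 84^2 = 7056 ≡ 136
164 = 128 + 32 + 4, so 91^164 ≡ 136·118·10 ≡ 109 (mod 173)

109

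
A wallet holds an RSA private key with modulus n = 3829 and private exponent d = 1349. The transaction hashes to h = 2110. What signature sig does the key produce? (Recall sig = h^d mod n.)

Squares mod 3829: h^1≡2110, h^2≡2802, h^4≡1754, h^8≡1829, h^16≡2524, h^32≡2949, h^64≡942, h^128≡2865, h^256≡2678, h^512≡3796, h^1024≡1089
1349 = 1024 + 256 + 64 + 4 + 1, so h^1349 ≡ 1089·2678·942·1754·2110 ≡ 2805 (mod 3829)

2805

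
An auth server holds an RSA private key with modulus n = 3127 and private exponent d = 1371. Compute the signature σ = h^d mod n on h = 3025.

2529

Squares mod 3127: h^1≡3025, h^2≡1023, h^4≡2111, h^8≡346, h^16≡890, h^32≡969, h^64≡861, h^128≡222, h^256≡2379, h^512≡2898, h^1024≡2409
1371 = 1024 + 256 + 64 + 16 + 8 + 2 + 1, so h^1371 ≡ 2409·2379·861·890·346·1023·3025 ≡ 2529 (mod 3127)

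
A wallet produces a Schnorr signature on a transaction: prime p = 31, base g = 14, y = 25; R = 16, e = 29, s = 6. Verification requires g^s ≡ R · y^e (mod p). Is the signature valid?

invalid

g^s mod p:
14^2 = 196 ≡ 10
14^4 ≡ 10^2 = 100 ≡ 7
6 = 4 + 2, so 14^6 ≡ 7·10 ≡ 8 (mod 31)
R · y^e mod p:
25^2 = 625 ≡ 5
25^4 ≡ 5^2 = 25
25^8 ≡ 25^2 = 625 ≡ 5
25^16 ≡ 5^2 = 25
29 = 16 + 8 + 4 + 1, so 25^29 ≡ 25·5·25·25 ≡ 5 (mod 31)
16·5 = 80 ≡ 18 (mod 31)
8 ≠ 18; the check fails.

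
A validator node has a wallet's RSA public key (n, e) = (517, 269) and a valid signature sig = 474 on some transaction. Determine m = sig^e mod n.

Squares mod 517: sig^1≡474, sig^2≡298, sig^4≡397, sig^8≡441, sig^16≡89, sig^32≡166, sig^64≡155, sig^128≡243, sig^256≡111
269 = 256 + 8 + 4 + 1, so sig^269 ≡ 111·441·397·474 ≡ 89 (mod 517)

89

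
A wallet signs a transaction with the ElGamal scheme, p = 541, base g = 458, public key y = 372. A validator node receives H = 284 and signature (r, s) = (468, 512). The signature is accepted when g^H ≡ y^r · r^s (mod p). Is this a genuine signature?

genuine

Left side g^H mod p:
458^2 = 209764 ≡ 397
458^4 ≡ 397^2 = 157609 ≡ 178
458^8 ≡ 178^2 = 31684 ≡ 306
458^16 ≡ 306^2 = 93636 ≡ 43
458^32 ≡ 43^2 = 1849 ≡ 226
458^64 ≡ 226^2 = 51076 ≡ 222
458^128 ≡ 222^2 = 49284 ≡ 53
458^256 ≡ 53^2 = 2809 ≡ 104
284 = 256 + 16 + 8 + 4, so 458^284 ≡ 104·43·306·178 ≡ 515 (mod 541)
Right side y^r · r^s mod p:
372^2 = 138384 ≡ 429
372^4 ≡ 429^2 = 184041 ≡ 101
372^8 ≡ 101^2 = 10201 ≡ 463
372^16 ≡ 463^2 = 214369 ≡ 133
372^32 ≡ 133^2 = 17689 ≡ 377
372^64 ≡ 377^2 = 142129 ≡ 387
372^128 ≡ 387^2 = 149769 ≡ 453
372^256 ≡ 453^2 = 205209 ≡ 170
468 = 256 + 128 + 64 + 16 + 4, so 372^468 ≡ 170·453·387·133·101 ≡ 241 (mod 541)
468^2 = 219024 ≡ 460
468^4 ≡ 460^2 = 211600 ≡ 69
468^8 ≡ 69^2 = 4761 ≡ 433
468^16 ≡ 433^2 = 187489 ≡ 303
468^32 ≡ 303^2 = 91809 ≡ 380
468^64 ≡ 380^2 = 144400 ≡ 494
468^128 ≡ 494^2 = 244036 ≡ 45
468^256 ≡ 45^2 = 2025 ≡ 402
468^512 ≡ 402^2 = 161604 ≡ 386
241·386 = 93026 ≡ 515 (mod 541)
515 ≡ 515 (mod 541), so the signature is genuine.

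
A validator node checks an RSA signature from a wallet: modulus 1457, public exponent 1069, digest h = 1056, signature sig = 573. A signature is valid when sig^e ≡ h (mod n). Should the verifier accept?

sig^2 ≡ 573^2 = 328329 ≡ 504
sig^4 ≡ 504^2 = 254016 ≡ 498
sig^8 ≡ 498^2 = 248004 ≡ 314
sig^16 ≡ 314^2 = 98596 ≡ 977
sig^32 ≡ 977^2 = 954529 ≡ 194
sig^64 ≡ 194^2 = 37636 ≡ 1211
sig^128 ≡ 1211^2 = 1466521 ≡ 779
sig^256 ≡ 779^2 = 606841 ≡ 729
sig^512 ≡ 729^2 = 531441 ≡ 1093
sig^1024 ≡ 1093^2 = 1194649 ≡ 1366
1069 = 1024 + 32 + 8 + 4 + 1, so sig^1069 ≡ 1366·194·314·498·573 ≡ 1238 (mod 1457)
The recovered value 1238 does not match the digest 1056.

reject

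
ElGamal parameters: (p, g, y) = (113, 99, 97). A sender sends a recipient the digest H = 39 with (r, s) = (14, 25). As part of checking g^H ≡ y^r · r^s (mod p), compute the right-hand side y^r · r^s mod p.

53

Squares mod 113: 97^1≡97, 97^2≡30, 97^4≡109, 97^8≡16
14 = 8 + 4 + 2, so 97^14 ≡ 16·109·30 ≡ 1 (mod 113)
Squares mod 113: 14^1≡14, 14^2≡83, 14^4≡109, 14^8≡16, 14^16≡30
25 = 16 + 8 + 1, so 14^25 ≡ 30·16·14 ≡ 53 (mod 113)
y^r · r^s ≡ 1·53 = 53 ≡ 53 (mod 113)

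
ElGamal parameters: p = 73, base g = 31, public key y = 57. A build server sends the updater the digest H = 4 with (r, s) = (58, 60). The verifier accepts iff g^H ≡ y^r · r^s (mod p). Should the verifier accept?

Left side g^H mod p:
Squares mod 73: 31^1≡31, 31^2≡12, 31^4≡71
31^4 ≡ 71 (mod 73)
Right side y^r · r^s mod p:
Squares mod 73: 57^1≡57, 57^2≡37, 57^4≡55, 57^8≡32, 57^16≡2, 57^32≡4
58 = 32 + 16 + 8 + 2, so 57^58 ≡ 4·2·32·37 ≡ 55 (mod 73)
Squares mod 73: 58^1≡58, 58^2≡6, 58^4≡36, 58^8≡55, 58^16≡32, 58^32≡2
60 = 32 + 16 + 8 + 4, so 58^60 ≡ 2·32·55·36 ≡ 65 (mod 73)
55·65 = 3575 ≡ 71 (mod 73)
71 ≡ 71 (mod 73), so the signature is genuine.

accept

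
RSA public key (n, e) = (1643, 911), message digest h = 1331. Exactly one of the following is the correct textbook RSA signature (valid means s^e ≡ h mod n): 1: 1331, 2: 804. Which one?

Candidate 1: 1331^911 mod 1643 = 1331
  → matches h = 1331
Candidate 2: 804^911 mod 1643 = 804

1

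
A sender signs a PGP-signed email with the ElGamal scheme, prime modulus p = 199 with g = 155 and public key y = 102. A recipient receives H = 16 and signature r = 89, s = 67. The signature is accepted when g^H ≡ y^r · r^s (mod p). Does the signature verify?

verifies

Left side g^H mod p:
155^16 mod 199 = 26
Right side y^r · r^s mod p:
102^89 mod 199 = 47
89^67 mod 199 = 81
47·81 = 3807 ≡ 26 (mod 199)
26 ≡ 26 (mod 199), so the signature is genuine.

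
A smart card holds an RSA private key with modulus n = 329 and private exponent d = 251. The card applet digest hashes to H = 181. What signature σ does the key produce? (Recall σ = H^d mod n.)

258

H^2 ≡ 181^2 = 32761 ≡ 190
H^4 ≡ 190^2 = 36100 ≡ 239
H^8 ≡ 239^2 = 57121 ≡ 204
H^16 ≡ 204^2 = 41616 ≡ 162
H^32 ≡ 162^2 = 26244 ≡ 253
H^64 ≡ 253^2 = 64009 ≡ 183
H^128 ≡ 183^2 = 33489 ≡ 260
251 = 128 + 64 + 32 + 16 + 8 + 2 + 1, so H^251 ≡ 260·183·253·162·204·190·181 ≡ 258 (mod 329)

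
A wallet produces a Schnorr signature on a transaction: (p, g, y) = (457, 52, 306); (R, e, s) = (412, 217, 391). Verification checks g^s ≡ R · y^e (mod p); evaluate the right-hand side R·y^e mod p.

306^2 = 93636 ≡ 408
306^4 ≡ 408^2 = 166464 ≡ 116
306^8 ≡ 116^2 = 13456 ≡ 203
306^16 ≡ 203^2 = 41209 ≡ 79
306^32 ≡ 79^2 = 6241 ≡ 300
306^64 ≡ 300^2 = 90000 ≡ 428
306^128 ≡ 428^2 = 183184 ≡ 384
217 = 128 + 64 + 16 + 8 + 1, so 306^217 ≡ 384·428·79·203·306 ≡ 189 (mod 457)
R · y^e ≡ 412·189 = 77868 ≡ 178 (mod 457)

178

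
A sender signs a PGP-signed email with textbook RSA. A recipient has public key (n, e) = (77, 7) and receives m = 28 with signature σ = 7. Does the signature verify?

verifies

Squares mod 77: σ^1≡7, σ^2≡49, σ^4≡14
7 = 4 + 2 + 1, so σ^7 ≡ 14·49·7 ≡ 28 (mod 77)
28 = m, so the signature checks out.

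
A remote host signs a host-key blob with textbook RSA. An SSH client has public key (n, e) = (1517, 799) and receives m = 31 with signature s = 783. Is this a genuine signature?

genuine

s^799 mod 1517 = 31
31 = m, so the signature checks out.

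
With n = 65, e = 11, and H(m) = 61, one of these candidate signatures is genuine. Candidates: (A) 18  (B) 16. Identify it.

B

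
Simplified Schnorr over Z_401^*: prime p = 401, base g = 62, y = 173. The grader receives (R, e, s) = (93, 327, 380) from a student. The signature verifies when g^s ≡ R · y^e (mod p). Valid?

g^s mod p:
Squares mod 401: 62^1≡62, 62^2≡235, 62^4≡288, 62^8≡338, 62^16≡360, 62^32≡77, 62^64≡315, 62^128≡178, 62^256≡5
380 = 256 + 64 + 32 + 16 + 8 + 4, so 62^380 ≡ 5·315·77·360·338·288 ≡ 56 (mod 401)
R · y^e mod p:
Squares mod 401: 173^1≡173, 173^2≡255, 173^4≡63, 173^8≡360, 173^16≡77, 173^32≡315, 173^64≡178, 173^128≡5, 173^256≡25
327 = 256 + 64 + 4 + 2 + 1, so 173^327 ≡ 25·178·63·255·173 ≡ 255 (mod 401)
93·255 = 23715 ≡ 56 (mod 401)
56 ≡ 56 (mod 401); signature holds.

yes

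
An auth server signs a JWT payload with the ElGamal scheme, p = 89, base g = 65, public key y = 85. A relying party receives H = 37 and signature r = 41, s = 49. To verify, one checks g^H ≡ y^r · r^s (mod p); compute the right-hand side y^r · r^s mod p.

85^2 = 7225 ≡ 16
85^4 ≡ 16^2 = 256 ≡ 78
85^8 ≡ 78^2 = 6084 ≡ 32
85^16 ≡ 32^2 = 1024 ≡ 45
85^32 ≡ 45^2 = 2025 ≡ 67
41 = 32 + 8 + 1, so 85^41 ≡ 67·32·85 ≡ 57 (mod 89)
41^2 = 1681 ≡ 79
41^4 ≡ 79^2 = 6241 ≡ 11
41^8 ≡ 11^2 = 121 ≡ 32
41^16 ≡ 32^2 = 1024 ≡ 45
41^32 ≡ 45^2 = 2025 ≡ 67
49 = 32 + 16 + 1, so 41^49 ≡ 67·45·41 ≡ 83 (mod 89)
y^r · r^s ≡ 57·83 = 4731 ≡ 14 (mod 89)

14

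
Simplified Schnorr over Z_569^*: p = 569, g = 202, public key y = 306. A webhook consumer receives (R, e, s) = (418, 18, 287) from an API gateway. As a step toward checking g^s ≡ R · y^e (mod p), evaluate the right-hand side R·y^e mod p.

443

306^18 mod 569 = 242
R · y^e ≡ 418·242 = 101156 ≡ 443 (mod 569)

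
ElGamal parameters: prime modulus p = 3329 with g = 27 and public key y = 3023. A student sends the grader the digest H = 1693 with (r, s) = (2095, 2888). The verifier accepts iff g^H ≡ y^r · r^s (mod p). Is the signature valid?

Left side g^H mod p:
Squares mod 3329: 27^1≡27, 27^2≡729, 27^4≡2130, 27^8≡2802, 27^16≡1422, 27^32≡1381, 27^64≡2973, 27^128≡234, 27^256≡1492, 27^512≡2292, 27^1024≡102
1693 = 1024 + 512 + 128 + 16 + 8 + 4 + 1, so 27^1693 ≡ 102·2292·234·1422·2802·2130·27 ≡ 2144 (mod 3329)
Right side y^r · r^s mod p:
Squares mod 3329: 3023^1≡3023, 3023^2≡424, 3023^4≡10, 3023^8≡100, 3023^16≡13, 3023^32≡169, 3023^64≡1929, 3023^128≡2548, 3023^256≡754, 3023^512≡2586, 3023^1024≡2764, 3023^2048≡2970
2095 = 2048 + 32 + 8 + 4 + 2 + 1, so 3023^2095 ≡ 2970·169·100·10·424·3023 ≡ 2175 (mod 3329)
Squares mod 3329: 2095^1≡2095, 2095^2≡1403, 2095^4≡970, 2095^8≡2122, 2095^16≡2076, 2095^32≡2050, 2095^64≡1302, 2095^128≡743, 2095^256≡2764, 2095^512≡2970, 2095^1024≡2379, 2095^2048≡341
2888 = 2048 + 512 + 256 + 64 + 8, so 2095^2888 ≡ 341·2970·2764·1302·2122 ≡ 251 (mod 3329)
2175·251 = 545925 ≡ 3298 (mod 3329)
2144 ≠ 3298, so verification fails.

invalid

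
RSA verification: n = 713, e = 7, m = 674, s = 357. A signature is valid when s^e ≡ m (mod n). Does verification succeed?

fails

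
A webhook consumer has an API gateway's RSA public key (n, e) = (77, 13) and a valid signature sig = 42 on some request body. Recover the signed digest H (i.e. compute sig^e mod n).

sig^13 mod 77 = 14

14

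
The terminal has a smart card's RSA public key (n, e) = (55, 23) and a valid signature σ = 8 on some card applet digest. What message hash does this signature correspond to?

σ^2 ≡ 8^2 = 64 ≡ 9
σ^4 ≡ 9^2 = 81 ≡ 26
σ^8 ≡ 26^2 = 676 ≡ 16
σ^16 ≡ 16^2 = 256 ≡ 36
23 = 16 + 4 + 2 + 1, so σ^23 ≡ 36·26·9·8 ≡ 17 (mod 55)

17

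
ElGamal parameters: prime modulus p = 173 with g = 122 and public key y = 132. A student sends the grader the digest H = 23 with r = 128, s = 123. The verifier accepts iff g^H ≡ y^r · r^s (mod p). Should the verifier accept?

Left side g^H mod p:
122^23 mod 173 = 126
Right side y^r · r^s mod p:
132^128 mod 173 = 135
128^123 mod 173 = 2
135·2 = 270 ≡ 97 (mod 173)
126 ≠ 97, so verification fails.

reject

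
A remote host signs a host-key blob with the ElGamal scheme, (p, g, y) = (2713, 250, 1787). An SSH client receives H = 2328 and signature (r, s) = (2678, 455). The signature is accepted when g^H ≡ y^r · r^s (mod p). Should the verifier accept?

reject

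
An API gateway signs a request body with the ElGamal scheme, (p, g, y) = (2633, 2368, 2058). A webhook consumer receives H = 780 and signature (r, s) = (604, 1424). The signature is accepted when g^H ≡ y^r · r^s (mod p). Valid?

yes

Left side g^H mod p:
2368^780 mod 2633 = 1624
Right side y^r · r^s mod p:
2058^604 mod 2633 = 1681
604^1424 mod 2633 = 1702
1681·1702 = 2861062 ≡ 1624 (mod 2633)
1624 ≡ 1624 (mod 2633), so the signature is genuine.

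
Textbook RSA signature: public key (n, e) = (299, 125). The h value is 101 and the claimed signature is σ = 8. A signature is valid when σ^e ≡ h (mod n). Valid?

no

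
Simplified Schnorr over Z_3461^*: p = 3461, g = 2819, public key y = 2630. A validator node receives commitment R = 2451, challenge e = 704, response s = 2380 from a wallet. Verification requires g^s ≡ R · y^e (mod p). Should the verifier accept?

accept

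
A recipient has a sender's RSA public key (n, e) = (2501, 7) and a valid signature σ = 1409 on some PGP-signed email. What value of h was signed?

1715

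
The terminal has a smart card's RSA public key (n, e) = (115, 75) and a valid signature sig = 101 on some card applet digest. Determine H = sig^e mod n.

sig^2 ≡ 101^2 = 10201 ≡ 81
sig^4 ≡ 81^2 = 6561 ≡ 6
sig^8 ≡ 6^2 = 36
sig^16 ≡ 36^2 = 1296 ≡ 31
sig^32 ≡ 31^2 = 961 ≡ 41
sig^64 ≡ 41^2 = 1681 ≡ 71
75 = 64 + 8 + 2 + 1, so sig^75 ≡ 71·36·81·101 ≡ 71 (mod 115)

71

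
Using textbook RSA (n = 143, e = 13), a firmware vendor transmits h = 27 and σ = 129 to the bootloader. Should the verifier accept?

σ^2 ≡ 129^2 = 16641 ≡ 53
σ^4 ≡ 53^2 = 2809 ≡ 92
σ^8 ≡ 92^2 = 8464 ≡ 27
13 = 8 + 4 + 1, so σ^13 ≡ 27·92·129 ≡ 116 (mod 143)
The recovered value 116 does not match the digest 27.

reject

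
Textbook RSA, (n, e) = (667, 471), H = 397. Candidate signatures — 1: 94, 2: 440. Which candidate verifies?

1

Candidate 1: Squares mod 667: 94^1≡94, 94^2≡165, 94^4≡545, 94^8≡210, 94^16≡78, 94^32≡81, 94^64≡558, 94^128≡542, 94^256≡284; 471 = 256 + 128 + 64 + 16 + 4 + 2 + 1, so 94^471 ≡ 284·542·558·78·545·165·94 ≡ 397 (mod 667)
  → matches H = 397
Candidate 2: Squares mod 667: 440^1≡440, 440^2≡170, 440^4≡219, 440^8≡604, 440^16≡634, 440^32≡422, 440^64≡662, 440^128≡25, 440^256≡625; 471 = 256 + 128 + 64 + 16 + 4 + 2 + 1, so 440^471 ≡ 625·25·662·634·219·170·440 ≡ 294 (mod 667)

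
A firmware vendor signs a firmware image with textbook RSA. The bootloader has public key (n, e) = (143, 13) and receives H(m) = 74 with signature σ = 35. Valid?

yes

σ^13 mod 143 = 74
σ^13 mod 143 = 74 matches H(m).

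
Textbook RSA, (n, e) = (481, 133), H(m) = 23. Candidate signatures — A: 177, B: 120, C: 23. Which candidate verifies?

Candidate A: Squares mod 481: 177^1≡177, 177^2≡64, 177^4≡248, 177^8≡417, 177^16≡248, 177^32≡417, 177^64≡248, 177^128≡417; 133 = 128 + 4 + 1, so 177^133 ≡ 417·248·177 ≡ 177 (mod 481)
Candidate B: Squares mod 481: 120^1≡120, 120^2≡451, 120^4≡419, 120^8≡477, 120^16≡16, 120^32≡256, 120^64≡120, 120^128≡451; 133 = 128 + 4 + 1, so 120^133 ≡ 451·419·120 ≡ 16 (mod 481)
Candidate C: Squares mod 481: 23^1≡23, 23^2≡48, 23^4≡380, 23^8≡100, 23^16≡380, 23^32≡100, 23^64≡380, 23^128≡100; 133 = 128 + 4 + 1, so 23^133 ≡ 100·380·23 ≡ 23 (mod 481)
  → matches H(m) = 23

C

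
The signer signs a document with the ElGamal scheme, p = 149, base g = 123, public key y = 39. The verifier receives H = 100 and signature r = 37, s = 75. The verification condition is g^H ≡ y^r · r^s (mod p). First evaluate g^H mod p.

37

123^2 = 15129 ≡ 80
123^4 ≡ 80^2 = 6400 ≡ 142
123^8 ≡ 142^2 = 20164 ≡ 49
123^16 ≡ 49^2 = 2401 ≡ 17
123^32 ≡ 17^2 = 289 ≡ 140
123^64 ≡ 140^2 = 19600 ≡ 81
100 = 64 + 32 + 4, so 123^100 ≡ 81·140·142 ≡ 37 (mod 149)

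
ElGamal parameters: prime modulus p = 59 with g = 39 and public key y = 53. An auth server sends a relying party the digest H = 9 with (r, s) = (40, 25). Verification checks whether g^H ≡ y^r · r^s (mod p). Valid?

no

Left side g^H mod p:
Squares mod 59: 39^1≡39, 39^2≡46, 39^4≡51, 39^8≡5
9 = 8 + 1, so 39^9 ≡ 5·39 ≡ 18 (mod 59)
Right side y^r · r^s mod p:
Squares mod 59: 53^1≡53, 53^2≡36, 53^4≡57, 53^8≡4, 53^16≡16, 53^32≡20
40 = 32 + 8, so 53^40 ≡ 20·4 ≡ 21 (mod 59)
Squares mod 59: 40^1≡40, 40^2≡7, 40^4≡49, 40^8≡41, 40^16≡29
25 = 16 + 8 + 1, so 40^25 ≡ 29·41·40 ≡ 6 (mod 59)
21·6 = 126 ≡ 8 (mod 59)
18 ≠ 8, so verification fails.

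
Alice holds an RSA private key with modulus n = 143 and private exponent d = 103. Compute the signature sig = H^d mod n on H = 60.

70

H^2 ≡ 60^2 = 3600 ≡ 25
H^4 ≡ 25^2 = 625 ≡ 53
H^8 ≡ 53^2 = 2809 ≡ 92
H^16 ≡ 92^2 = 8464 ≡ 27
H^32 ≡ 27^2 = 729 ≡ 14
H^64 ≡ 14^2 = 196 ≡ 53
103 = 64 + 32 + 4 + 2 + 1, so H^103 ≡ 53·14·53·25·60 ≡ 70 (mod 143)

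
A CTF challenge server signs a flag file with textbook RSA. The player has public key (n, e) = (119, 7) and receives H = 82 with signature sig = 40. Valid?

yes

sig^2 ≡ 40^2 = 1600 ≡ 53
sig^4 ≡ 53^2 = 2809 ≡ 72
7 = 4 + 2 + 1, so sig^7 ≡ 72·53·40 ≡ 82 (mod 119)
sig^7 mod 119 = 82 matches H.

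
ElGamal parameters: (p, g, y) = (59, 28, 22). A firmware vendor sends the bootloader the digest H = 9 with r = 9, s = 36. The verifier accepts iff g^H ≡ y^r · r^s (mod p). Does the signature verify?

verifies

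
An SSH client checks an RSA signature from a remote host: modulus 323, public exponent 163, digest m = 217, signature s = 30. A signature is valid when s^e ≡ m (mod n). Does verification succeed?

Squares mod 323: s^1≡30, s^2≡254, s^4≡239, s^8≡273, s^16≡239, s^32≡273, s^64≡239, s^128≡273
163 = 128 + 32 + 2 + 1, so s^163 ≡ 273·273·254·30 ≡ 106 (mod 323)
s^163 mod 323 = 106, but m = 217.

fails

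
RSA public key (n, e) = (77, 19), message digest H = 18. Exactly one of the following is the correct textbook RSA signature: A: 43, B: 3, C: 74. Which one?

C

Candidate A: 43^19 mod 77 = 43
Candidate B: 3^19 mod 77 = 59
Candidate C: 74^19 mod 77 = 18
  → matches H = 18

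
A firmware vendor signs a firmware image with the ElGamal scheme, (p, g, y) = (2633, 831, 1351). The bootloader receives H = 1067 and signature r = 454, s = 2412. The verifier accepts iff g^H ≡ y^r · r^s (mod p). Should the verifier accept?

Left side g^H mod p:
831^2 = 690561 ≡ 715
831^4 ≡ 715^2 = 511225 ≡ 423
831^8 ≡ 423^2 = 178929 ≡ 2518
831^16 ≡ 2518^2 = 6340324 ≡ 60
831^32 ≡ 60^2 = 3600 ≡ 967
831^64 ≡ 967^2 = 935089 ≡ 374
831^128 ≡ 374^2 = 139876 ≡ 327
831^256 ≡ 327^2 = 106929 ≡ 1609
831^512 ≡ 1609^2 = 2588881 ≡ 642
831^1024 ≡ 642^2 = 412164 ≡ 1416
1067 = 1024 + 32 + 8 + 2 + 1, so 831^1067 ≡ 1416·967·2518·715·831 ≡ 896 (mod 2633)
Right side y^r · r^s mod p:
1351^2 = 1825201 ≡ 532
1351^4 ≡ 532^2 = 283024 ≡ 1293
1351^8 ≡ 1293^2 = 1671849 ≡ 2527
1351^16 ≡ 2527^2 = 6385729 ≡ 704
1351^32 ≡ 704^2 = 495616 ≡ 612
1351^64 ≡ 612^2 = 374544 ≡ 658
1351^128 ≡ 658^2 = 432964 ≡ 1152
1351^256 ≡ 1152^2 = 1327104 ≡ 72
454 = 256 + 128 + 64 + 4 + 2, so 1351^454 ≡ 72·1152·658·1293·532 ≡ 1558 (mod 2633)
454^2 = 206116 ≡ 742
454^4 ≡ 742^2 = 550564 ≡ 267
454^8 ≡ 267^2 = 71289 ≡ 198
454^16 ≡ 198^2 = 39204 ≡ 2342
454^32 ≡ 2342^2 = 5484964 ≡ 425
454^64 ≡ 425^2 = 180625 ≡ 1581
454^128 ≡ 1581^2 = 2499561 ≡ 844
454^256 ≡ 844^2 = 712336 ≡ 1426
454^512 ≡ 1426^2 = 2033476 ≡ 800
454^1024 ≡ 800^2 = 640000 ≡ 181
454^2048 ≡ 181^2 = 32761 ≡ 1165
2412 = 2048 + 256 + 64 + 32 + 8 + 4, so 454^2412 ≡ 1165·1426·1581·425·198·267 ≡ 351 (mod 2633)
1558·351 = 546858 ≡ 1827 (mod 2633)
896 ≠ 1827, so verification fails.

reject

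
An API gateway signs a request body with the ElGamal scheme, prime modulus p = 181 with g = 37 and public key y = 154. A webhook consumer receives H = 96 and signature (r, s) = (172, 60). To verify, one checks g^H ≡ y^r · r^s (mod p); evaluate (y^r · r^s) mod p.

5

154^2 = 23716 ≡ 5
154^4 ≡ 5^2 = 25
154^8 ≡ 25^2 = 625 ≡ 82
154^16 ≡ 82^2 = 6724 ≡ 27
154^32 ≡ 27^2 = 729 ≡ 5
154^64 ≡ 5^2 = 25
154^128 ≡ 25^2 = 625 ≡ 82
172 = 128 + 32 + 8 + 4, so 154^172 ≡ 82·5·82·25 ≡ 117 (mod 181)
172^2 = 29584 ≡ 81
172^4 ≡ 81^2 = 6561 ≡ 45
172^8 ≡ 45^2 = 2025 ≡ 34
172^16 ≡ 34^2 = 1156 ≡ 70
172^32 ≡ 70^2 = 4900 ≡ 13
60 = 32 + 16 + 8 + 4, so 172^60 ≡ 13·70·34·45 ≡ 48 (mod 181)
y^r · r^s ≡ 117·48 = 5616 ≡ 5 (mod 181)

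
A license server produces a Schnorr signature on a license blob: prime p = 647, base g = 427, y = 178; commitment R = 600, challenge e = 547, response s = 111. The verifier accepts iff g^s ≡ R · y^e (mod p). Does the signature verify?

verifies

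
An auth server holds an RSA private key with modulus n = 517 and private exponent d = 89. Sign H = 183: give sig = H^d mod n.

H^2 ≡ 183^2 = 33489 ≡ 401
H^4 ≡ 401^2 = 160801 ≡ 14
H^8 ≡ 14^2 = 196
H^16 ≡ 196^2 = 38416 ≡ 158
H^32 ≡ 158^2 = 24964 ≡ 148
H^64 ≡ 148^2 = 21904 ≡ 190
89 = 64 + 16 + 8 + 1, so H^89 ≡ 190·158·196·183 ≡ 426 (mod 517)

426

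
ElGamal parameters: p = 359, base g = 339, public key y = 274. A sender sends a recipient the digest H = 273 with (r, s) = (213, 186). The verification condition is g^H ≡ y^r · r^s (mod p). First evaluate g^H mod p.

339^2 = 114921 ≡ 41
339^4 ≡ 41^2 = 1681 ≡ 245
339^8 ≡ 245^2 = 60025 ≡ 72
339^16 ≡ 72^2 = 5184 ≡ 158
339^32 ≡ 158^2 = 24964 ≡ 193
339^64 ≡ 193^2 = 37249 ≡ 272
339^128 ≡ 272^2 = 73984 ≡ 30
339^256 ≡ 30^2 = 900 ≡ 182
273 = 256 + 16 + 1, so 339^273 ≡ 182·158·339 ≡ 357 (mod 359)

357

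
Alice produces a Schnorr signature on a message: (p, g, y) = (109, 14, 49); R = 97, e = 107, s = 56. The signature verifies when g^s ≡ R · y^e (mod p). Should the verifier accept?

accept

g^s mod p:
14^2 = 196 ≡ 87
14^4 ≡ 87^2 = 7569 ≡ 48
14^8 ≡ 48^2 = 2304 ≡ 15
14^16 ≡ 15^2 = 225 ≡ 7
14^32 ≡ 7^2 = 49
56 = 32 + 16 + 8, so 14^56 ≡ 49·7·15 ≡ 22 (mod 109)
R · y^e mod p:
49^2 = 2401 ≡ 3
49^4 ≡ 3^2 = 9
49^8 ≡ 9^2 = 81
49^16 ≡ 81^2 = 6561 ≡ 21
49^32 ≡ 21^2 = 441 ≡ 5
49^64 ≡ 5^2 = 25
107 = 64 + 32 + 8 + 2 + 1, so 49^107 ≡ 25·5·81·3·49 ≡ 89 (mod 109)
97·89 = 8633 ≡ 22 (mod 109)
22 ≡ 22 (mod 109); signature holds.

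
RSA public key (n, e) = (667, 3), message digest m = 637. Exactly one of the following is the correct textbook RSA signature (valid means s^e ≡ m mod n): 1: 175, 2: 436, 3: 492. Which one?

3

Candidate 1: 175^3 mod 667 = 30
Candidate 2: 436^3 mod 667 = 436
Candidate 3: 492^3 mod 667 = 637
  → matches m = 637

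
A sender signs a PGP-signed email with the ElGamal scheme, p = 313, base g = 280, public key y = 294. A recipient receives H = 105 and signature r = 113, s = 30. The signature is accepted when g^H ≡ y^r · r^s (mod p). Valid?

yes

Left side g^H mod p:
280^2 = 78400 ≡ 150
280^4 ≡ 150^2 = 22500 ≡ 277
280^8 ≡ 277^2 = 76729 ≡ 44
280^16 ≡ 44^2 = 1936 ≡ 58
280^32 ≡ 58^2 = 3364 ≡ 234
280^64 ≡ 234^2 = 54756 ≡ 294
105 = 64 + 32 + 8 + 1, so 280^105 ≡ 294·234·44·280 ≡ 280 (mod 313)
Right side y^r · r^s mod p:
294^2 = 86436 ≡ 48
294^4 ≡ 48^2 = 2304 ≡ 113
294^8 ≡ 113^2 = 12769 ≡ 249
294^16 ≡ 249^2 = 62001 ≡ 27
294^32 ≡ 27^2 = 729 ≡ 103
294^64 ≡ 103^2 = 10609 ≡ 280
113 = 64 + 32 + 16 + 1, so 294^113 ≡ 280·103·27·294 ≡ 277 (mod 313)
113^2 = 12769 ≡ 249
113^4 ≡ 249^2 = 62001 ≡ 27
113^8 ≡ 27^2 = 729 ≡ 103
113^16 ≡ 103^2 = 10609 ≡ 280
30 = 16 + 8 + 4 + 2, so 113^30 ≡ 280·103·27·249 ≡ 27 (mod 313)
277·27 = 7479 ≡ 280 (mod 313)
280 ≡ 280 (mod 313), so the signature is genuine.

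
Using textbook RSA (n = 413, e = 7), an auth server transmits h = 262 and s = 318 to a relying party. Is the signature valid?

invalid

s^2 ≡ 318^2 = 101124 ≡ 352
s^4 ≡ 352^2 = 123904 ≡ 4
7 = 4 + 2 + 1, so s^7 ≡ 4·352·318 ≡ 52 (mod 413)
The recovered value 52 does not match the digest 262.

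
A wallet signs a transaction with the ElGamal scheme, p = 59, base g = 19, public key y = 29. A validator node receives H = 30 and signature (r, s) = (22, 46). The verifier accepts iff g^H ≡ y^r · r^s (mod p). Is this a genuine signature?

Left side g^H mod p:
19^2 = 361 ≡ 7
19^4 ≡ 7^2 = 49
19^8 ≡ 49^2 = 2401 ≡ 41
19^16 ≡ 41^2 = 1681 ≡ 29
30 = 16 + 8 + 4 + 2, so 19^30 ≡ 29·41·49·7 ≡ 19 (mod 59)
Right side y^r · r^s mod p:
29^2 = 841 ≡ 15
29^4 ≡ 15^2 = 225 ≡ 48
29^8 ≡ 48^2 = 2304 ≡ 3
29^16 ≡ 3^2 = 9
22 = 16 + 4 + 2, so 29^22 ≡ 9·48·15 ≡ 49 (mod 59)
22^2 = 484 ≡ 12
22^4 ≡ 12^2 = 144 ≡ 26
22^8 ≡ 26^2 = 676 ≡ 27
22^16 ≡ 27^2 = 729 ≡ 21
22^32 ≡ 21^2 = 441 ≡ 28
46 = 32 + 8 + 4 + 2, so 22^46 ≡ 28·27·26·12 ≡ 49 (mod 59)
49·49 = 2401 ≡ 41 (mod 59)
19 ≠ 41, so verification fails.

forged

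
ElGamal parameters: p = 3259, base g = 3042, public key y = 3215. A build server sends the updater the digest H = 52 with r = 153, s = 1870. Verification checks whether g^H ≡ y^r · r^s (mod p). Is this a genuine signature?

forged

Left side g^H mod p:
Squares mod 3259: 3042^1≡3042, 3042^2≡1463, 3042^4≡2465, 3042^8≡1449, 3042^16≡805, 3042^32≡2743
52 = 32 + 16 + 4, so 3042^52 ≡ 2743·805·2465 ≡ 920 (mod 3259)
Right side y^r · r^s mod p:
Squares mod 3259: 3215^1≡3215, 3215^2≡1936, 3215^4≡246, 3215^8≡1854, 3215^16≡2330, 3215^32≡2665, 3215^64≡864, 3215^128≡185
153 = 128 + 16 + 8 + 1, so 3215^153 ≡ 185·2330·1854·3215 ≡ 931 (mod 3259)
Squares mod 3259: 153^1≡153, 153^2≡596, 153^4≡3244, 153^8≡225, 153^16≡1740, 153^32≡3248, 153^64≡121, 153^128≡1605, 153^256≡1415, 153^512≡1199, 153^1024≡382
1870 = 1024 + 512 + 256 + 64 + 8 + 4 + 2, so 153^1870 ≡ 382·1199·1415·121·225·3244·596 ≡ 297 (mod 3259)
931·297 = 276507 ≡ 2751 (mod 3259)
920 ≠ 2751, so verification fails.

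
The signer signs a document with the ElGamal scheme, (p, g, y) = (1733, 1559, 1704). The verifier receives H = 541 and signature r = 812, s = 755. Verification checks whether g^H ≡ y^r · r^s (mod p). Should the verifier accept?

accept

Left side g^H mod p:
1559^2 = 2430481 ≡ 815
1559^4 ≡ 815^2 = 664225 ≡ 486
1559^8 ≡ 486^2 = 236196 ≡ 508
1559^16 ≡ 508^2 = 258064 ≡ 1580
1559^32 ≡ 1580^2 = 2496400 ≡ 880
1559^64 ≡ 880^2 = 774400 ≡ 1482
1559^128 ≡ 1482^2 = 2196324 ≡ 613
1559^256 ≡ 613^2 = 375769 ≡ 1441
1559^512 ≡ 1441^2 = 2076481 ≡ 347
541 = 512 + 16 + 8 + 4 + 1, so 1559^541 ≡ 347·1580·508·486·1559 ≡ 1500 (mod 1733)
Right side y^r · r^s mod p:
1704^2 = 2903616 ≡ 841
1704^4 ≡ 841^2 = 707281 ≡ 217
1704^8 ≡ 217^2 = 47089 ≡ 298
1704^16 ≡ 298^2 = 88804 ≡ 421
1704^32 ≡ 421^2 = 177241 ≡ 475
1704^64 ≡ 475^2 = 225625 ≡ 335
1704^128 ≡ 335^2 = 112225 ≡ 1313
1704^256 ≡ 1313^2 = 1723969 ≡ 1367
1704^512 ≡ 1367^2 = 1868689 ≡ 515
812 = 512 + 256 + 32 + 8 + 4, so 1704^812 ≡ 515·1367·475·298·217 ≡ 924 (mod 1733)
812^2 = 659344 ≡ 804
812^4 ≡ 804^2 = 646416 ≡ 7
812^8 ≡ 7^2 = 49
812^16 ≡ 49^2 = 2401 ≡ 668
812^32 ≡ 668^2 = 446224 ≡ 843
812^64 ≡ 843^2 = 710649 ≡ 119
812^128 ≡ 119^2 = 14161 ≡ 297
812^256 ≡ 297^2 = 88209 ≡ 1559
812^512 ≡ 1559^2 = 2430481 ≡ 815
755 = 512 + 128 + 64 + 32 + 16 + 2 + 1, so 812^755 ≡ 815·297·119·843·668·804·812 ≡ 1307 (mod 1733)
924·1307 = 1207668 ≡ 1500 (mod 1733)
1500 ≡ 1500 (mod 1733), so the signature is genuine.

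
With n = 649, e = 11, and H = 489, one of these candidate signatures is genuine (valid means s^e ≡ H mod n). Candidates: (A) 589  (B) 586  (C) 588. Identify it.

Candidate A: Squares mod 649: 589^1≡589, 589^2≡355, 589^4≡119, 589^8≡532; 11 = 8 + 2 + 1, so 589^11 ≡ 532·355·589 ≡ 589 (mod 649)
Candidate B: Squares mod 649: 586^1≡586, 586^2≡75, 586^4≡433, 586^8≡577; 11 = 8 + 2 + 1, so 586^11 ≡ 577·75·586 ≡ 124 (mod 649)
Candidate C: Squares mod 649: 588^1≡588, 588^2≡476, 588^4≡75, 588^8≡433; 11 = 8 + 2 + 1, so 588^11 ≡ 433·476·588 ≡ 489 (mod 649)
  → matches H = 489

C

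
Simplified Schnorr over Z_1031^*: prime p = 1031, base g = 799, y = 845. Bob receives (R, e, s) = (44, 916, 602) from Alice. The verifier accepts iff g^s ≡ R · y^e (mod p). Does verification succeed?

passes

g^s mod p:
799^2 = 638401 ≡ 212
799^4 ≡ 212^2 = 44944 ≡ 611
799^8 ≡ 611^2 = 373321 ≡ 99
799^16 ≡ 99^2 = 9801 ≡ 522
799^32 ≡ 522^2 = 272484 ≡ 300
799^64 ≡ 300^2 = 90000 ≡ 303
799^128 ≡ 303^2 = 91809 ≡ 50
799^256 ≡ 50^2 = 2500 ≡ 438
799^512 ≡ 438^2 = 191844 ≡ 78
602 = 512 + 64 + 16 + 8 + 2, so 799^602 ≡ 78·303·522·99·212 ≡ 736 (mod 1031)
R · y^e mod p:
845^2 = 714025 ≡ 573
845^4 ≡ 573^2 = 328329 ≡ 471
845^8 ≡ 471^2 = 221841 ≡ 176
845^16 ≡ 176^2 = 30976 ≡ 46
845^32 ≡ 46^2 = 2116 ≡ 54
845^64 ≡ 54^2 = 2916 ≡ 854
845^128 ≡ 854^2 = 729316 ≡ 399
845^256 ≡ 399^2 = 159201 ≡ 427
845^512 ≡ 427^2 = 182329 ≡ 873
916 = 512 + 256 + 128 + 16 + 4, so 845^916 ≡ 873·427·399·46·471 ≡ 954 (mod 1031)
44·954 = 41976 ≡ 736 (mod 1031)
736 ≡ 736 (mod 1031); signature holds.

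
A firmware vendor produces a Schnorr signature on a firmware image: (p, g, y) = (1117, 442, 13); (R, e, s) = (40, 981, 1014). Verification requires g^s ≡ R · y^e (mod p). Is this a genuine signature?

genuine

g^s mod p:
442^2 = 195364 ≡ 1006
442^4 ≡ 1006^2 = 1012036 ≡ 34
442^8 ≡ 34^2 = 1156 ≡ 39
442^16 ≡ 39^2 = 1521 ≡ 404
442^32 ≡ 404^2 = 163216 ≡ 134
442^64 ≡ 134^2 = 17956 ≡ 84
442^128 ≡ 84^2 = 7056 ≡ 354
442^256 ≡ 354^2 = 125316 ≡ 212
442^512 ≡ 212^2 = 44944 ≡ 264
1014 = 512 + 256 + 128 + 64 + 32 + 16 + 4 + 2, so 442^1014 ≡ 264·212·354·84·134·404·34·1006 ≡ 1080 (mod 1117)
R · y^e mod p:
13^2 = 169
13^4 ≡ 169^2 = 28561 ≡ 636
13^8 ≡ 636^2 = 404496 ≡ 142
13^16 ≡ 142^2 = 20164 ≡ 58
13^32 ≡ 58^2 = 3364 ≡ 13
13^64 ≡ 13^2 = 169
13^128 ≡ 169^2 = 28561 ≡ 636
13^256 ≡ 636^2 = 404496 ≡ 142
13^512 ≡ 142^2 = 20164 ≡ 58
981 = 512 + 256 + 128 + 64 + 16 + 4 + 1, so 13^981 ≡ 58·142·636·169·58·636·13 ≡ 27 (mod 1117)
40·27 = 1080 ≡ 1080 (mod 1117)
1080 ≡ 1080 (mod 1117); signature holds.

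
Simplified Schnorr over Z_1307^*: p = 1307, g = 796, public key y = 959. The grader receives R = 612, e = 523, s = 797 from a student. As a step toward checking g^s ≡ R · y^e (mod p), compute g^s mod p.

796^2 = 633616 ≡ 1028
796^4 ≡ 1028^2 = 1056784 ≡ 728
796^8 ≡ 728^2 = 529984 ≡ 649
796^16 ≡ 649^2 = 421201 ≡ 347
796^32 ≡ 347^2 = 120409 ≡ 165
796^64 ≡ 165^2 = 27225 ≡ 1085
796^128 ≡ 1085^2 = 1177225 ≡ 925
796^256 ≡ 925^2 = 855625 ≡ 847
796^512 ≡ 847^2 = 717409 ≡ 1173
797 = 512 + 256 + 16 + 8 + 4 + 1, so 796^797 ≡ 1173·847·347·649·728·796 ≡ 760 (mod 1307)

760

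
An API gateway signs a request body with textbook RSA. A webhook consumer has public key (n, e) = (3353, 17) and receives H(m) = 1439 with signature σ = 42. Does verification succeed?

σ^2 ≡ 42^2 = 1764
σ^4 ≡ 1764^2 = 3111696 ≡ 112
σ^8 ≡ 112^2 = 12544 ≡ 2485
σ^16 ≡ 2485^2 = 6175225 ≡ 2352
17 = 16 + 1, so σ^17 ≡ 2352·42 ≡ 1547 (mod 3353)
The recovered value 1547 does not match the digest 1439.

fails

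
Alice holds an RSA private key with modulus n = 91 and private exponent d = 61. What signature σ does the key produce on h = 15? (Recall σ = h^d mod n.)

15

Squares mod 91: h^1≡15, h^2≡43, h^4≡29, h^8≡22, h^16≡29, h^32≡22
61 = 32 + 16 + 8 + 4 + 1, so h^61 ≡ 22·29·22·29·15 ≡ 15 (mod 91)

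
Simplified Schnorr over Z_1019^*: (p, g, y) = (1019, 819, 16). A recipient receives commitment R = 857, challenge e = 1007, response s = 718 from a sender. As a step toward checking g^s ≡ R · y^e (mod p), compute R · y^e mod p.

387

Squares mod 1019: 16^1≡16, 16^2≡256, 16^4≡320, 16^8≡500, 16^16≡345, 16^32≡821, 16^64≡482, 16^128≡1011, 16^256≡64, 16^512≡20
1007 = 512 + 256 + 128 + 64 + 32 + 8 + 4 + 2 + 1, so 16^1007 ≡ 20·64·1011·482·821·500·320·256·16 ≡ 960 (mod 1019)
R · y^e ≡ 857·960 = 822720 ≡ 387 (mod 1019)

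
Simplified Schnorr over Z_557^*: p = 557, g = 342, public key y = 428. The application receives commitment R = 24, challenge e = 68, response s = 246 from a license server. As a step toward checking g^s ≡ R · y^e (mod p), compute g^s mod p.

342^2 = 116964 ≡ 551
342^4 ≡ 551^2 = 303601 ≡ 36
342^8 ≡ 36^2 = 1296 ≡ 182
342^16 ≡ 182^2 = 33124 ≡ 261
342^32 ≡ 261^2 = 68121 ≡ 167
342^64 ≡ 167^2 = 27889 ≡ 39
342^128 ≡ 39^2 = 1521 ≡ 407
246 = 128 + 64 + 32 + 16 + 4 + 2, so 342^246 ≡ 407·39·167·261·36·551 ≡ 10 (mod 557)

10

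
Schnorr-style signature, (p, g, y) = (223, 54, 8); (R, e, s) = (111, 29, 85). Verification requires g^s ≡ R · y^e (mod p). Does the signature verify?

does not verify

g^s mod p:
54^85 mod 223 = 195
R · y^e mod p:
8^29 mod 223 = 164
111·164 = 18204 ≡ 141 (mod 223)
195 ≠ 141; the check fails.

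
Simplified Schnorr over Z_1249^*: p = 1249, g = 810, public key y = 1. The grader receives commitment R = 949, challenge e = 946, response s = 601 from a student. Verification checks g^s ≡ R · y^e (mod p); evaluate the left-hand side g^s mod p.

810^2 = 656100 ≡ 375
810^4 ≡ 375^2 = 140625 ≡ 737
810^8 ≡ 737^2 = 543169 ≡ 1103
810^16 ≡ 1103^2 = 1216609 ≡ 83
810^32 ≡ 83^2 = 6889 ≡ 644
810^64 ≡ 644^2 = 414736 ≡ 68
810^128 ≡ 68^2 = 4624 ≡ 877
810^256 ≡ 877^2 = 769129 ≡ 994
810^512 ≡ 994^2 = 988036 ≡ 77
601 = 512 + 64 + 16 + 8 + 1, so 810^601 ≡ 77·68·83·1103·810 ≡ 949 (mod 1249)

949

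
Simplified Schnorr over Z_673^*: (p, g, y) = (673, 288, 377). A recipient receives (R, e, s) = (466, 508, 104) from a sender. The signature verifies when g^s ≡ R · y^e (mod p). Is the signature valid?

valid

g^s mod p:
Squares mod 673: 288^1≡288, 288^2≡165, 288^4≡305, 288^8≡151, 288^16≡592, 288^32≡504, 288^64≡295
104 = 64 + 32 + 8, so 288^104 ≡ 295·504·151 ≡ 73 (mod 673)
R · y^e mod p:
Squares mod 673: 377^1≡377, 377^2≡126, 377^4≡397, 377^8≡127, 377^16≡650, 377^32≡529, 377^64≡546, 377^128≡650, 377^256≡529
508 = 256 + 128 + 64 + 32 + 16 + 8 + 4, so 377^508 ≡ 529·650·546·529·650·127·397 ≡ 276 (mod 673)
466·276 = 128616 ≡ 73 (mod 673)
73 ≡ 73 (mod 673); signature holds.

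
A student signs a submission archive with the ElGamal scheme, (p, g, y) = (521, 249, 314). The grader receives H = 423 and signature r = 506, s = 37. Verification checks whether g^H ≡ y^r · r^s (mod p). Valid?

no

Left side g^H mod p:
Squares mod 521: 249^1≡249, 249^2≡2, 249^4≡4, 249^8≡16, 249^16≡256, 249^32≡411, 249^64≡117, 249^128≡143, 249^256≡130
423 = 256 + 128 + 32 + 4 + 2 + 1, so 249^423 ≡ 130·143·411·4·2·249 ≡ 305 (mod 521)
Right side y^r · r^s mod p:
Squares mod 521: 314^1≡314, 314^2≡127, 314^4≡499, 314^8≡484, 314^16≡327, 314^32≡124, 314^64≡267, 314^128≡433, 314^256≡450
506 = 256 + 128 + 64 + 32 + 16 + 8 + 2, so 314^506 ≡ 450·433·267·124·327·484·127 ≡ 45 (mod 521)
Squares mod 521: 506^1≡506, 506^2≡225, 506^4≡88, 506^8≡450, 506^16≡352, 506^32≡427
37 = 32 + 4 + 1, so 506^37 ≡ 427·88·506 ≡ 82 (mod 521)
45·82 = 3690 ≡ 43 (mod 521)
305 ≠ 43, so verification fails.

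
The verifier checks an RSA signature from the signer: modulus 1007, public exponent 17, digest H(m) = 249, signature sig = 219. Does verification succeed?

passes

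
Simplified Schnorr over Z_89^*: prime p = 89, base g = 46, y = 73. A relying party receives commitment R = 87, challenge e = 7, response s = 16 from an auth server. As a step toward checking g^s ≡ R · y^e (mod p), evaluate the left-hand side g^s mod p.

46^2 = 2116 ≡ 69
46^4 ≡ 69^2 = 4761 ≡ 44
46^8 ≡ 44^2 = 1936 ≡ 67
46^16 ≡ 67^2 = 4489 ≡ 39

39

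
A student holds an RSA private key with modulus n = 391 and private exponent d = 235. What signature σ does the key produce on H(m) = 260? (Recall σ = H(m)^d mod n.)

(H(m))^2 ≡ 260^2 = 67600 ≡ 348
(H(m))^4 ≡ 348^2 = 121104 ≡ 285
(H(m))^8 ≡ 285^2 = 81225 ≡ 288
(H(m))^16 ≡ 288^2 = 82944 ≡ 52
(H(m))^32 ≡ 52^2 = 2704 ≡ 358
(H(m))^64 ≡ 358^2 = 128164 ≡ 307
(H(m))^128 ≡ 307^2 = 94249 ≡ 18
235 = 128 + 64 + 32 + 8 + 2 + 1, so (H(m))^235 ≡ 18·307·358·288·348·260 ≡ 198 (mod 391)

198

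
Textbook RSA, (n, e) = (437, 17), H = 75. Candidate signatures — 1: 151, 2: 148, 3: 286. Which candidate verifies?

Candidate 1: 151^17 mod 437 = 75
  → matches H = 75
Candidate 2: 148^17 mod 437 = 109
Candidate 3: 286^17 mod 437 = 362

1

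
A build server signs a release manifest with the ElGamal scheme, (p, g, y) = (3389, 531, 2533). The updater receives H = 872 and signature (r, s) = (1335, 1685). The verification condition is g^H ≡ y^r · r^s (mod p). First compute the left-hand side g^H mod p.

216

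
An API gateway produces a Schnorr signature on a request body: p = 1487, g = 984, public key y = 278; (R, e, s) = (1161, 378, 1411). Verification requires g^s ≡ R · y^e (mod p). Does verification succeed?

g^s mod p:
984^2 = 968256 ≡ 219
984^4 ≡ 219^2 = 47961 ≡ 377
984^8 ≡ 377^2 = 142129 ≡ 864
984^16 ≡ 864^2 = 746496 ≡ 22
984^32 ≡ 22^2 = 484
984^64 ≡ 484^2 = 234256 ≡ 797
984^128 ≡ 797^2 = 635209 ≡ 260
984^256 ≡ 260^2 = 67600 ≡ 685
984^512 ≡ 685^2 = 469225 ≡ 820
984^1024 ≡ 820^2 = 672400 ≡ 276
1411 = 1024 + 256 + 128 + 2 + 1, so 984^1411 ≡ 276·685·260·219·984 ≡ 1077 (mod 1487)
R · y^e mod p:
278^2 = 77284 ≡ 1447
278^4 ≡ 1447^2 = 2093809 ≡ 113
278^8 ≡ 113^2 = 12769 ≡ 873
278^16 ≡ 873^2 = 762129 ≡ 785
278^32 ≡ 785^2 = 616225 ≡ 607
278^64 ≡ 607^2 = 368449 ≡ 1160
278^128 ≡ 1160^2 = 1345600 ≡ 1352
278^256 ≡ 1352^2 = 1827904 ≡ 381
378 = 256 + 64 + 32 + 16 + 8 + 2, so 278^378 ≡ 381·1160·607·785·873·1447 ≡ 1023 (mod 1487)
1161·1023 = 1187703 ≡ 1077 (mod 1487)
1077 ≡ 1077 (mod 1487); signature holds.

passes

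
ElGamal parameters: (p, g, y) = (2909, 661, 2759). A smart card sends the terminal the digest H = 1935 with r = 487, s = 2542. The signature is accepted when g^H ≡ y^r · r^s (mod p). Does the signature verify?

verifies

Left side g^H mod p:
661^2 = 436921 ≡ 571
661^4 ≡ 571^2 = 326041 ≡ 233
661^8 ≡ 233^2 = 54289 ≡ 1927
661^16 ≡ 1927^2 = 3713329 ≡ 1445
661^32 ≡ 1445^2 = 2088025 ≡ 2272
661^64 ≡ 2272^2 = 5161984 ≡ 1418
661^128 ≡ 1418^2 = 2010724 ≡ 605
661^256 ≡ 605^2 = 366025 ≡ 2400
661^512 ≡ 2400^2 = 5760000 ≡ 180
661^1024 ≡ 180^2 = 32400 ≡ 401
1935 = 1024 + 512 + 256 + 128 + 8 + 4 + 2 + 1, so 661^1935 ≡ 401·180·2400·605·1927·233·571·661 ≡ 1133 (mod 2909)
Right side y^r · r^s mod p:
2759^2 = 7612081 ≡ 2137
2759^4 ≡ 2137^2 = 4566769 ≡ 2548
2759^8 ≡ 2548^2 = 6492304 ≡ 2325
2759^16 ≡ 2325^2 = 5405625 ≡ 703
2759^32 ≡ 703^2 = 494209 ≡ 2588
2759^64 ≡ 2588^2 = 6697744 ≡ 1226
2759^128 ≡ 1226^2 = 1503076 ≡ 2032
2759^256 ≡ 2032^2 = 4129024 ≡ 1153
487 = 256 + 128 + 64 + 32 + 4 + 2 + 1, so 2759^487 ≡ 1153·2032·1226·2588·2548·2137·2759 ≡ 2646 (mod 2909)
487^2 = 237169 ≡ 1540
487^4 ≡ 1540^2 = 2371600 ≡ 765
487^8 ≡ 765^2 = 585225 ≡ 516
487^16 ≡ 516^2 = 266256 ≡ 1537
487^32 ≡ 1537^2 = 2362369 ≡ 261
487^64 ≡ 261^2 = 68121 ≡ 1214
487^128 ≡ 1214^2 = 1473796 ≡ 1842
487^256 ≡ 1842^2 = 3392964 ≡ 1070
487^512 ≡ 1070^2 = 1144900 ≡ 1663
487^1024 ≡ 1663^2 = 2765569 ≡ 2019
487^2048 ≡ 2019^2 = 4076361 ≡ 852
2542 = 2048 + 256 + 128 + 64 + 32 + 8 + 4 + 2, so 487^2542 ≡ 852·1070·1842·1214·261·516·765·1540 ≡ 1688 (mod 2909)
2646·1688 = 4466448 ≡ 1133 (mod 2909)
1133 ≡ 1133 (mod 2909), so the signature is genuine.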